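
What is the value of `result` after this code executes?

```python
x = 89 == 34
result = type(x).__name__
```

x is bool; result = 'bool'

'bool'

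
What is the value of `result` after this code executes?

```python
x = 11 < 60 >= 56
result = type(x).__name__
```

x is bool; result = 'bool'

'bool'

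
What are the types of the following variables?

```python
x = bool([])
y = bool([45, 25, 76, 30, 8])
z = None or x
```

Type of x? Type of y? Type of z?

bool() returns bool; bool() returns bool; None or bool returns the bool

bool, bool, bool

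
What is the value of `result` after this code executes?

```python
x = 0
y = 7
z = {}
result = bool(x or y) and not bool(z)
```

x = 0; y = 7; z = {}; result = True

True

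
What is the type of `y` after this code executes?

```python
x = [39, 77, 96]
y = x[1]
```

Indexing list[int] returns int

int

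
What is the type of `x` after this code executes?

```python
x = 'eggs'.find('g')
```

str.find() returns int index

int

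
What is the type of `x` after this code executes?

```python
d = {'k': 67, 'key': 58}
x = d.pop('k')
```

dict.pop() returns the value

int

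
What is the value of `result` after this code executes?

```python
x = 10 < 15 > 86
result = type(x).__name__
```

x is bool; result = 'bool'

'bool'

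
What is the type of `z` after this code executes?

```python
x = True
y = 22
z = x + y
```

bool + int = int (bool is subclass of int)

int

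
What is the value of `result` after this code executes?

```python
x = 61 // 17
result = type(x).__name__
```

x is int; result = 'int'

'int'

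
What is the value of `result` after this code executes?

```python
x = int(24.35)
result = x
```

x = 24; result = 24

24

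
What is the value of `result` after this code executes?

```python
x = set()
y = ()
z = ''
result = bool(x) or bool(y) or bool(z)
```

x = set(); y = (); z = ''; result = False

False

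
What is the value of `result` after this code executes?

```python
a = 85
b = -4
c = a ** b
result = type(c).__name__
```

a is int; b is int; c is float; result = 'float'

'float'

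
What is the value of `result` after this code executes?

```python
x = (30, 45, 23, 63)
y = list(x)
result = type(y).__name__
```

x is tuple; y is list; result = 'list'

'list'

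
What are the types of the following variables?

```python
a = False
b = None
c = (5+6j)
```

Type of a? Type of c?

a is assigned the constant False, which has type bool; c is assigned (5+6j), an int plus an imaginary literal (j suffix), which evaluates to complex

bool, complex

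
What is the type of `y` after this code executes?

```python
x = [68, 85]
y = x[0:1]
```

Slicing a list returns a list

list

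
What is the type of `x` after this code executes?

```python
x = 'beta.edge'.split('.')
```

str.split() returns list

list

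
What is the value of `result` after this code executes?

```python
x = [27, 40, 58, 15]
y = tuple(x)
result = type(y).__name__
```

x is list; y is tuple; result = 'tuple'

'tuple'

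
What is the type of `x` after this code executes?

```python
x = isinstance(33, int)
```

isinstance() returns bool

bool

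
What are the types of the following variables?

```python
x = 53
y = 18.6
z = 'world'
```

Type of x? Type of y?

x is assigned a bare integer (no decimal point), so it is an int; y is assigned a number with a decimal point, so it is a float

int, float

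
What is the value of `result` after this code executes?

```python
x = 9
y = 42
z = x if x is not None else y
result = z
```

x = 9; y = 42; z = 9; result = 9

9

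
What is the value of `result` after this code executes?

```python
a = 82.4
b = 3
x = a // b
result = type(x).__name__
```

a is float; b is int; x is float; result = 'float'

'float'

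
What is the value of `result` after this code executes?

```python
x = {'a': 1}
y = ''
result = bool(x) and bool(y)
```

x = {'a': 1}; y = ''; result = False

False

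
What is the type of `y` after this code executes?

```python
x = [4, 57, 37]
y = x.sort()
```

list.sort() returns None (mutates in place)

NoneType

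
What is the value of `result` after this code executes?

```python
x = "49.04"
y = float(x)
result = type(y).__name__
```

x is str; y is float; result = 'float'

'float'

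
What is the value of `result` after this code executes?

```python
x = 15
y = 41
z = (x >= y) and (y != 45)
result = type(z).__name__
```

x is int; y is int; z is bool; result = 'bool'

'bool'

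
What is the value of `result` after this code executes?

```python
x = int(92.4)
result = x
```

x = 92; result = 92

92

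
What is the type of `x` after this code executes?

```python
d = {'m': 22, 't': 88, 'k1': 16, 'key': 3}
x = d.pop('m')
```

dict.pop() returns the value

int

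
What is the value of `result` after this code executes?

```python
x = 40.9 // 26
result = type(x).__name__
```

x is float; result = 'float'

'float'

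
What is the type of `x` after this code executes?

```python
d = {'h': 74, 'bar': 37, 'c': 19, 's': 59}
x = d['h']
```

Accessing dict[str, int] with str key returns int

int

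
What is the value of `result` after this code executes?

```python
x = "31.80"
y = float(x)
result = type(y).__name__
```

x is str; y is float; result = 'float'

'float'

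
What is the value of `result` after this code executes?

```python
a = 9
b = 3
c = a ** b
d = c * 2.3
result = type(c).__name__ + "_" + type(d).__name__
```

a is int; b is int; c is int; d is float; result = 'int_float'

'int_float'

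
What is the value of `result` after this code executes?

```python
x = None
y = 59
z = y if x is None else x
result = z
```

x = None; y = 59; z = 59; result = 59

59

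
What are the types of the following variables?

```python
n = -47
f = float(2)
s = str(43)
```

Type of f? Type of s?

f is assigned the result of calling float(), which returns a float; s is assigned the result of calling str(), which returns a str

float, str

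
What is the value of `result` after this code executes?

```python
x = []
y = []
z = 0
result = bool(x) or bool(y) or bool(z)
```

x = []; y = []; z = 0; result = False

False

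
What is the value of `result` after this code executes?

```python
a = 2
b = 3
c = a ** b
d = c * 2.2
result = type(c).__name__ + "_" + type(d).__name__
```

a is int; b is int; c is int; d is float; result = 'int_float'

'int_float'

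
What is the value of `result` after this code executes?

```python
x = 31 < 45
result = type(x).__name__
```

x is bool; result = 'bool'

'bool'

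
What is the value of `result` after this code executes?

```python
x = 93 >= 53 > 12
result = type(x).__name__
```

x is bool; result = 'bool'

'bool'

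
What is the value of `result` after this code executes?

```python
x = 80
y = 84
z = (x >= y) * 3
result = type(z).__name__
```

x is int; y is int; z is int; result = 'int'

'int'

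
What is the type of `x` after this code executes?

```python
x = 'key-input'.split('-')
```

str.split() returns list

list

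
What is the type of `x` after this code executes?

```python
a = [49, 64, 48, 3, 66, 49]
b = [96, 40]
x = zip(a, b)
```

zip() returns a zip object

zip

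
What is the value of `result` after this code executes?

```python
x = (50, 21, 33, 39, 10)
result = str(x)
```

x = (50, 21, 33, 39, 10); result = '(50, 21, 33, 39, 10)'

'(50, 21, 33, 39, 10)'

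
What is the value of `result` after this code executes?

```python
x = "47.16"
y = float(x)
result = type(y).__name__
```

x is str; y is float; result = 'float'

'float'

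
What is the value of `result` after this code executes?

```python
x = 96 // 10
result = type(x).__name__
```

x is int; result = 'int'

'int'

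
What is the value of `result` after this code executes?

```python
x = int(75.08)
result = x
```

x = 75; result = 75

75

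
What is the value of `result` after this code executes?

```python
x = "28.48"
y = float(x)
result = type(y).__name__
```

x is str; y is float; result = 'float'

'float'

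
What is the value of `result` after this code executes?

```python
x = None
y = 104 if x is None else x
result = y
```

x = None; y = 104; result = 104

104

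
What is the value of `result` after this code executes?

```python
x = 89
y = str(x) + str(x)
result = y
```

x = 89; y = '8989'; result = '8989'

'8989'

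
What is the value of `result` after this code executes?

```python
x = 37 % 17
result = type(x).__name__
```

x is int; result = 'int'

'int'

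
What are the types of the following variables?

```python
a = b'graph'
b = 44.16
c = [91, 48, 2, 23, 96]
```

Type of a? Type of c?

a is assigned a bytes literal (b'...' prefix); c is assigned a list literal (square brackets)

bytes, list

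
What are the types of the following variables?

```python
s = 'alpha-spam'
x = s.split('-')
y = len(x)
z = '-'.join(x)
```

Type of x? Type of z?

str.split() returns list; str.join() returns str

list, str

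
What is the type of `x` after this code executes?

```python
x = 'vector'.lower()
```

str.lower() returns str

str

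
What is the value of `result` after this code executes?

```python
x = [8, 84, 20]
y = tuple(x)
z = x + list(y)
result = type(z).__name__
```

x is list; y is tuple; z is list; result = 'list'

'list'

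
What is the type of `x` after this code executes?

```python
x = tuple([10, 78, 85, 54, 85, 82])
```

tuple() constructor returns tuple

tuple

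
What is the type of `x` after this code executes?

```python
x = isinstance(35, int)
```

isinstance() returns bool

bool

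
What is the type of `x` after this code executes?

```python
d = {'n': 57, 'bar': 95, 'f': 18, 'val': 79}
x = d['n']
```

Accessing dict[str, int] with str key returns int

int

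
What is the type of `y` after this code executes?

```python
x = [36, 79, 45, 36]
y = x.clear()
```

list.clear() returns None

NoneType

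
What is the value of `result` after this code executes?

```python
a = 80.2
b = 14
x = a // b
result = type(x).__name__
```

a is float; b is int; x is float; result = 'float'

'float'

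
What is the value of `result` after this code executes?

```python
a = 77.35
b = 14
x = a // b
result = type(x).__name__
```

a is float; b is int; x is float; result = 'float'

'float'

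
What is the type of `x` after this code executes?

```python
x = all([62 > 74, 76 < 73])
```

all() returns bool

bool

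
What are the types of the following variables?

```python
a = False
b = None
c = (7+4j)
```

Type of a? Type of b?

a is assigned the constant False, which has type bool; b is assigned None, whose type is NoneType

bool, NoneType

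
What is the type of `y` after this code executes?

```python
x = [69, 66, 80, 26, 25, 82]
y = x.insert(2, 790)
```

list.insert() returns None

NoneType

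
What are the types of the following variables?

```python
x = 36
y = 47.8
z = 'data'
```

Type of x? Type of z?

x is assigned a bare integer (no decimal point), so it is an int; z is assigned a quoted string literal, so it is a str

int, str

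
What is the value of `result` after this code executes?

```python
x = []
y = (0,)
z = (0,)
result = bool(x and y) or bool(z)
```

x = []; y = (0,); z = (0,); result = True

True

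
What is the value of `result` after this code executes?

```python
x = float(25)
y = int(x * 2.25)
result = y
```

x = 25.0; y = 56; result = 56

56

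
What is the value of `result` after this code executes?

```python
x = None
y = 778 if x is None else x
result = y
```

x = None; y = 778; result = 778

778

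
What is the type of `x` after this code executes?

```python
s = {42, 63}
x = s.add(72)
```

set.add() returns None (mutates in place)

NoneType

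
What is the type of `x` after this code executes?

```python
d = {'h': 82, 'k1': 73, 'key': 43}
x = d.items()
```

dict.items() returns dict_items view

dict_items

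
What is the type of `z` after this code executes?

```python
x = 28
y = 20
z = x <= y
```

Comparison returns bool

bool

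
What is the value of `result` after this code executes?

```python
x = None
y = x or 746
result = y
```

x = None; y = 746; result = 746

746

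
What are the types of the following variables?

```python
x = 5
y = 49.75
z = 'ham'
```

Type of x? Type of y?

x is assigned a bare integer (no decimal point), so it is an int; y is assigned a number with a decimal point, so it is a float

int, float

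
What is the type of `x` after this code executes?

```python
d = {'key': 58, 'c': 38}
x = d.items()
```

dict.items() returns dict_items view

dict_items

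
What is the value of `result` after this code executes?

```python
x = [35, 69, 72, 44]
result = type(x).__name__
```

x is list; result = 'list'

'list'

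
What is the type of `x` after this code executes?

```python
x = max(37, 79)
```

max() of ints returns int

int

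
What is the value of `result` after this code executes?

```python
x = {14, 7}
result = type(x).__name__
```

x is set; result = 'set'

'set'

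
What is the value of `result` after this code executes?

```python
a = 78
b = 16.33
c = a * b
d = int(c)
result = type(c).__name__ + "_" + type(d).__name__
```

a is int; b is float; c is float; d is int; result = 'float_int'

'float_int'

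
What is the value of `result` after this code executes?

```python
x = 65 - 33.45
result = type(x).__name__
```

x is float; result = 'float'

'float'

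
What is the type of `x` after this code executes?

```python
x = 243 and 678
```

'and' with truthy values returns last operand (int)

int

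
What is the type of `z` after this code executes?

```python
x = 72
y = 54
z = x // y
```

int // int = int

int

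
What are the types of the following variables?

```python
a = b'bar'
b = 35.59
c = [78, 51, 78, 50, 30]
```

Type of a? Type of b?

a is assigned a bytes literal (b'...' prefix); b is assigned a number with a decimal point, so it is a float

bytes, float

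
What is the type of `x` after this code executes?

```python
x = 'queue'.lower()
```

str.lower() returns str

str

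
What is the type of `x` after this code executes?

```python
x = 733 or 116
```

'or' returns first truthy value (int)

int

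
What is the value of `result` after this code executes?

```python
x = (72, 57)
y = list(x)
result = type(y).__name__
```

x is tuple; y is list; result = 'list'

'list'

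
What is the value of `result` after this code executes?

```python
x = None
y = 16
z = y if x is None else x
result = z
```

x = None; y = 16; z = 16; result = 16

16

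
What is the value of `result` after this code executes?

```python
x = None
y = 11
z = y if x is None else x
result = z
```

x = None; y = 11; z = 11; result = 11

11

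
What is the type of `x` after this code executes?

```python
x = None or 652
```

'or' with None returns the other truthy value

int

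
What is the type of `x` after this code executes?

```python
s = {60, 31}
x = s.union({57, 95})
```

set.union() returns a new set

set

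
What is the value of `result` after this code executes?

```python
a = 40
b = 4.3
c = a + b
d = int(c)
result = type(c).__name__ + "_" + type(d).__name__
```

a is int; b is float; c is float; d is int; result = 'float_int'

'float_int'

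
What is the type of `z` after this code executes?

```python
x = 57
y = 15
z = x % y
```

int % int = int

int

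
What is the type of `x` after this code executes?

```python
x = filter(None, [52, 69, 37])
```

filter() returns a filter object

filter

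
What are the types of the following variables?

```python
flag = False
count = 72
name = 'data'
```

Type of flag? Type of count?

flag is assigned the constant False, which has type bool; count is assigned a bare integer (no decimal point), so it is an int

bool, int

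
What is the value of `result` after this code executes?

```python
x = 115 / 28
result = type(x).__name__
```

x is float; result = 'float'

'float'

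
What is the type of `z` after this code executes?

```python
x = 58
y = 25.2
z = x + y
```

int + float = float

float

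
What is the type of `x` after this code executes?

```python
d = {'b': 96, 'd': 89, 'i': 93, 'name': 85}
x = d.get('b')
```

dict.get() returns value type when found

int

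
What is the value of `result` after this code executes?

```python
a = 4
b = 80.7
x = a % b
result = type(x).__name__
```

a is int; b is float; x is float; result = 'float'

'float'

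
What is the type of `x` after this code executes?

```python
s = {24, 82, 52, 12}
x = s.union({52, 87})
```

set.union() returns a new set

set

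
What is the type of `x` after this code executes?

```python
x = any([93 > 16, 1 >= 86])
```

any() returns bool

bool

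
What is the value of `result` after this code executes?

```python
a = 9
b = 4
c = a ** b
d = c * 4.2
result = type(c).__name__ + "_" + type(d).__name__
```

a is int; b is int; c is int; d is float; result = 'int_float'

'int_float'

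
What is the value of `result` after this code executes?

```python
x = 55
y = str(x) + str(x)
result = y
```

x = 55; y = '5555'; result = '5555'

'5555'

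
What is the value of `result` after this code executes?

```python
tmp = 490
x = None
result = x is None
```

tmp = 490; x = None; result = True

True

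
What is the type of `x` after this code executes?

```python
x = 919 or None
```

'or' returns first truthy value

int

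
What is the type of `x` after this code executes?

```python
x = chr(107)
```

chr() returns str (single char)

str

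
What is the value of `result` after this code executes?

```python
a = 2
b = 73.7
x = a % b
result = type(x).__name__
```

a is int; b is float; x is float; result = 'float'

'float'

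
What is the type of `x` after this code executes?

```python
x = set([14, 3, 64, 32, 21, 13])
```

set() constructor returns set

set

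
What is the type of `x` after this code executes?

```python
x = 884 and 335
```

'and' with truthy values returns last operand (int)

int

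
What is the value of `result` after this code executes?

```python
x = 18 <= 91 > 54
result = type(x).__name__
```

x is bool; result = 'bool'

'bool'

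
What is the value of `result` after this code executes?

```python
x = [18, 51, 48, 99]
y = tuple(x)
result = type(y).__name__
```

x is list; y is tuple; result = 'tuple'

'tuple'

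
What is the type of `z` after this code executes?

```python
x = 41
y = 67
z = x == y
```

Equality comparison returns bool

bool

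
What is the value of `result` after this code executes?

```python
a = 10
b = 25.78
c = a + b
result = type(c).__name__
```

a is int; b is float; c is float; result = 'float'

'float'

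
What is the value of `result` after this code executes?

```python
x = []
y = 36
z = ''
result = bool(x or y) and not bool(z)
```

x = []; y = 36; z = ''; result = True

True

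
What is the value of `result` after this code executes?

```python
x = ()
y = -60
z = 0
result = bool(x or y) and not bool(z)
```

x = (); y = -60; z = 0; result = True

True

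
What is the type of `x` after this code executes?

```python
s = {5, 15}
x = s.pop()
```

Popping from set[int] returns int

int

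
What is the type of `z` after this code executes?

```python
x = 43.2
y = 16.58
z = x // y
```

float // float = float

float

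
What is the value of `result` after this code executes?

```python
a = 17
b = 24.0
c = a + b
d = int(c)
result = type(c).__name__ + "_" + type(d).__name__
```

a is int; b is float; c is float; d is int; result = 'float_int'

'float_int'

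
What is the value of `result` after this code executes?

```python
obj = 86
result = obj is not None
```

obj = 86; result = True

True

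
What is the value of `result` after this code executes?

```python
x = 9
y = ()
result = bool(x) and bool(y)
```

x = 9; y = (); result = False

False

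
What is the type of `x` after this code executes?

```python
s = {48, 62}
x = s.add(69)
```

set.add() returns None (mutates in place)

NoneType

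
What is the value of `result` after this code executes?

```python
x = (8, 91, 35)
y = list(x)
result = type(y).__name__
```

x is tuple; y is list; result = 'list'

'list'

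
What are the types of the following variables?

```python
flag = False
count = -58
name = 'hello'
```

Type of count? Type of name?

count is assigned a bare integer (no decimal point), so it is an int; name is assigned a quoted string literal, so it is a str

int, str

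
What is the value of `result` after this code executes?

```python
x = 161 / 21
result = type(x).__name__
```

x is float; result = 'float'

'float'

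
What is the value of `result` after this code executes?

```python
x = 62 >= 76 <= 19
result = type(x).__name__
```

x is bool; result = 'bool'

'bool'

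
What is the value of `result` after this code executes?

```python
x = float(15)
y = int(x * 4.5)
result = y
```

x = 15.0; y = 67; result = 67

67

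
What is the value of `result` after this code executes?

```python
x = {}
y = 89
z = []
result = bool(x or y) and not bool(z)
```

x = {}; y = 89; z = []; result = True

True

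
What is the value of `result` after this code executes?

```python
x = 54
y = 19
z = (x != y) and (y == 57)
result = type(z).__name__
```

x is int; y is int; z is bool; result = 'bool'

'bool'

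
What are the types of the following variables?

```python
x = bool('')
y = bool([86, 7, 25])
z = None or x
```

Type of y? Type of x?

bool() returns bool; bool() returns bool

bool, bool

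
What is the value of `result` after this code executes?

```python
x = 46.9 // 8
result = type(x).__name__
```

x is float; result = 'float'

'float'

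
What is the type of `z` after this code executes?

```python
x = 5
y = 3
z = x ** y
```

positive int ** positive int = int

int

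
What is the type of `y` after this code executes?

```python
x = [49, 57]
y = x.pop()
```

list.pop() returns the popped element

int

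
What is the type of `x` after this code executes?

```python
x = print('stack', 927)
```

print() returns None

NoneType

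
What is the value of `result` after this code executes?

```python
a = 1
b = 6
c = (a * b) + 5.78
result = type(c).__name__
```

a is int; b is int; c is float; result = 'float'

'float'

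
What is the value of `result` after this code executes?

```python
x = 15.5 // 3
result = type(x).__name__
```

x is float; result = 'float'

'float'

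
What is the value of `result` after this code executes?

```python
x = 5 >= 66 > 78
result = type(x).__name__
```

x is bool; result = 'bool'

'bool'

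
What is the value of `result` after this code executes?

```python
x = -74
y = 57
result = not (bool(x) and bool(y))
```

x = -74; y = 57; result = False

False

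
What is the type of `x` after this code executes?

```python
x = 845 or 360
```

'or' returns first truthy value (int)

int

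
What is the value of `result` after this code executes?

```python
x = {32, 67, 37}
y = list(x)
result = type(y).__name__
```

x is set; y is list; result = 'list'

'list'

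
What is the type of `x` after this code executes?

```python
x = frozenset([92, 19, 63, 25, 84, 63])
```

frozenset() returns frozenset

frozenset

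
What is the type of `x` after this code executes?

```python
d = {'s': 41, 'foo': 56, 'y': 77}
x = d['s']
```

Accessing dict[str, int] with str key returns int

int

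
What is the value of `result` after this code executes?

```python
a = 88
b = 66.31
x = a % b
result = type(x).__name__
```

a is int; b is float; x is float; result = 'float'

'float'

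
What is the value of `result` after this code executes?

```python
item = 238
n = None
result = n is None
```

item = 238; n = None; result = True

True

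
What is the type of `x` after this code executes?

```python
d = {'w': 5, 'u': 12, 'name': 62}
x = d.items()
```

dict.items() returns dict_items view

dict_items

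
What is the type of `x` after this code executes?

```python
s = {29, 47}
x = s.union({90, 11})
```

set.union() returns a new set

set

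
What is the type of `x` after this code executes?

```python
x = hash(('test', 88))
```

hash() returns int

int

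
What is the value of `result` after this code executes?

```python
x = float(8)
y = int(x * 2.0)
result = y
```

x = 8.0; y = 16; result = 16

16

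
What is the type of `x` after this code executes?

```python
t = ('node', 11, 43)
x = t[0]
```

Index 0 of tuple is a str literal

str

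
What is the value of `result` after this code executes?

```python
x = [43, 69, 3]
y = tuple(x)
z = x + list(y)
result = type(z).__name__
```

x is list; y is tuple; z is list; result = 'list'

'list'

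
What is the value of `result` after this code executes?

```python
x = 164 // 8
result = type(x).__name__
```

x is int; result = 'int'

'int'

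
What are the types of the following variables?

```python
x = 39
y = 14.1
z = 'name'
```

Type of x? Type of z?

x is assigned a bare integer (no decimal point), so it is an int; z is assigned a quoted string literal, so it is a str

int, str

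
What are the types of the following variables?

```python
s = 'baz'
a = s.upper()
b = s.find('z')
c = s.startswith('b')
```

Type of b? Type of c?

find() returns int; startswith() returns bool

int, bool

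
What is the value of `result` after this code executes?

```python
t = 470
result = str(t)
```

t = 470; result = '470'

'470'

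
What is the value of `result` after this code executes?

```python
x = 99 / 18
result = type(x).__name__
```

x is float; result = 'float'

'float'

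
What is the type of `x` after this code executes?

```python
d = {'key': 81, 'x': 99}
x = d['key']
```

Accessing dict[str, int] with str key returns int

int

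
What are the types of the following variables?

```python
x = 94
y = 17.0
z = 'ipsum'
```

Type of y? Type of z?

y is assigned a number with a decimal point, so it is a float; z is assigned a quoted string literal, so it is a str

float, str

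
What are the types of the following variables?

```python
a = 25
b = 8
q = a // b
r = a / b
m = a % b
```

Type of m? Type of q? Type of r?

% of ints returns int; // returns int; / returns float

int, int, float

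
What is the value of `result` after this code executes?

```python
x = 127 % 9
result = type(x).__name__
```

x is int; result = 'int'

'int'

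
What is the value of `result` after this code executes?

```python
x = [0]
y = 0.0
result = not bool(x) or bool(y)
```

x = [0]; y = 0.0; result = False

False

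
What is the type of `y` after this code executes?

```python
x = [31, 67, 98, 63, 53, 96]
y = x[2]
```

Indexing list[int] returns int

int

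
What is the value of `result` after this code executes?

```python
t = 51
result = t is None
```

t = 51; result = False

False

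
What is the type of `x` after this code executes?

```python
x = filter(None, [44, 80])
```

filter() returns a filter object

filter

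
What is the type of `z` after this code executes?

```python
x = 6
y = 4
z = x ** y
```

positive int ** positive int = int

int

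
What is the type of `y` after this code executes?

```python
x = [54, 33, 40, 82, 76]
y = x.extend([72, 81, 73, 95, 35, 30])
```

list.extend() returns None

NoneType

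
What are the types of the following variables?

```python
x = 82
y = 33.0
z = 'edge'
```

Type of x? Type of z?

x is assigned a bare integer (no decimal point), so it is an int; z is assigned a quoted string literal, so it is a str

int, str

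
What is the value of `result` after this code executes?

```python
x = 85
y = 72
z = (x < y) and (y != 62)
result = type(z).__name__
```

x is int; y is int; z is bool; result = 'bool'

'bool'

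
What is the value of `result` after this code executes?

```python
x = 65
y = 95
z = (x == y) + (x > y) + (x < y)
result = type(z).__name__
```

x is int; y is int; z is int; result = 'int'

'int'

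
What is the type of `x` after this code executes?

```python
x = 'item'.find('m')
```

str.find() returns int index

int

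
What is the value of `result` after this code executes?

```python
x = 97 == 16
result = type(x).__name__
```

x is bool; result = 'bool'

'bool'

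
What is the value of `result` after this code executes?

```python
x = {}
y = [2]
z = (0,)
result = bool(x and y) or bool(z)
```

x = {}; y = [2]; z = (0,); result = True

True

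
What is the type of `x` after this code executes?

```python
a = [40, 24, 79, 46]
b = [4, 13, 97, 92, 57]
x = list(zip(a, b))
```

list(zip()) returns a list of tuples

list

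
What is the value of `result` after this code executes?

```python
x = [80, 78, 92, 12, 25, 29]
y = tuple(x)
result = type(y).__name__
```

x is list; y is tuple; result = 'tuple'

'tuple'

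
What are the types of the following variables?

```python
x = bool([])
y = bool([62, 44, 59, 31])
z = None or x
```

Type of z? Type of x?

None or bool returns the bool; bool() returns bool

bool, bool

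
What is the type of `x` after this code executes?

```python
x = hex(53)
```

hex() returns str representation

str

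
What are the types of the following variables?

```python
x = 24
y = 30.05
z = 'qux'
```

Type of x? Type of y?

x is assigned a bare integer (no decimal point), so it is an int; y is assigned a number with a decimal point, so it is a float

int, float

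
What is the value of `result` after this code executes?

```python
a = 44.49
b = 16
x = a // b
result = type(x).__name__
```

a is float; b is int; x is float; result = 'float'

'float'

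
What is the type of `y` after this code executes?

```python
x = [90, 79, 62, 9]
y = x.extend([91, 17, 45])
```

list.extend() returns None

NoneType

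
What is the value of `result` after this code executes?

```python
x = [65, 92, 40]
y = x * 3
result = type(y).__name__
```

x is list; y is list; result = 'list'

'list'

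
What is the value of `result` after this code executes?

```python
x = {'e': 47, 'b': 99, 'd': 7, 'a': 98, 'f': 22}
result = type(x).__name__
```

x is dict; result = 'dict'

'dict'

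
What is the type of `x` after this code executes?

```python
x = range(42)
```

range() returns a range object

range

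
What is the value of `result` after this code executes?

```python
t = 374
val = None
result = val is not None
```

t = 374; val = None; result = False

False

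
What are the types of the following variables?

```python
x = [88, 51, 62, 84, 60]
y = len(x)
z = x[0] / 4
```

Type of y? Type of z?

len() returns int; int / int = float

int, float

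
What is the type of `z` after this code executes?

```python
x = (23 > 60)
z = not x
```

'not' returns bool

bool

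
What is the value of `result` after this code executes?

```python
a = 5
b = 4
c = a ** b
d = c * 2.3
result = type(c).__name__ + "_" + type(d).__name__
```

a is int; b is int; c is int; d is float; result = 'int_float'

'int_float'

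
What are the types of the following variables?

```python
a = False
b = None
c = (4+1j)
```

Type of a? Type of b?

a is assigned the constant False, which has type bool; b is assigned None, whose type is NoneType

bool, NoneType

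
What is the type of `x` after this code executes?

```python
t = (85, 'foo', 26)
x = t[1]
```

Index 1 of tuple is a str literal

str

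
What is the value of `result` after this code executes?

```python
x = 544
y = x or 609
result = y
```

x = 544; y = 544; result = 544

544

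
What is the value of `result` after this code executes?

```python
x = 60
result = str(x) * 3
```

x = 60; result = '606060'

'606060'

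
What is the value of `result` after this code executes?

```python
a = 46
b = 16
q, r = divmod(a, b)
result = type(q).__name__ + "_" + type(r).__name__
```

a is int; b is int; q is int; r is int; result = 'int_int'

'int_int'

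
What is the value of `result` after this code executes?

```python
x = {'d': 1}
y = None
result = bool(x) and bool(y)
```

x = {'d': 1}; y = None; result = False

False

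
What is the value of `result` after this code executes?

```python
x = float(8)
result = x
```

x = 8.0; result = 8.0

8.0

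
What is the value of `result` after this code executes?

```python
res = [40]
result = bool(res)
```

res = [40]; result = True

True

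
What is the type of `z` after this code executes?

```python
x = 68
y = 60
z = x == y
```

Equality comparison returns bool

bool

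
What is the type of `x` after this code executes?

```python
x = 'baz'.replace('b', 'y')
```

str.replace() returns str

str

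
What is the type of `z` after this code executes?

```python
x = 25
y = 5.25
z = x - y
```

int - float = float

float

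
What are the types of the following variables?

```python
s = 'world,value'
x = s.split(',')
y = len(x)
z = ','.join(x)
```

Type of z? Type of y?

str.join() returns str; len() returns int

str, int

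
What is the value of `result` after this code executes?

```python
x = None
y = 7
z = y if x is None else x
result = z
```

x = None; y = 7; z = 7; result = 7

7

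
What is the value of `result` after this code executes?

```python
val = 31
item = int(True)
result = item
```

val = 31; item = 1; result = 1

1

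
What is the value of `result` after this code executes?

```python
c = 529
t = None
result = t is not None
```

c = 529; t = None; result = False

False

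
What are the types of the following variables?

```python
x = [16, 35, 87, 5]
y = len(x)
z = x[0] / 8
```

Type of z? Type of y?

int / int = float; len() returns int

float, int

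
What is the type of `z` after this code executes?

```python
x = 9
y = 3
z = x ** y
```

positive int ** positive int = int

int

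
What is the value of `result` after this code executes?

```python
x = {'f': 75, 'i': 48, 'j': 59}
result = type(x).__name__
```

x is dict; result = 'dict'

'dict'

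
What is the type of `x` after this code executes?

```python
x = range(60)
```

range() returns a range object

range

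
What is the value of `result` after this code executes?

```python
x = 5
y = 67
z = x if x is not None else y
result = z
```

x = 5; y = 67; z = 5; result = 5

5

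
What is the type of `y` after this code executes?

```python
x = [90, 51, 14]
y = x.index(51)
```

list.index() returns int

int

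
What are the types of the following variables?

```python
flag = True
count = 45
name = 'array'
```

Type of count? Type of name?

count is assigned a bare integer (no decimal point), so it is an int; name is assigned a quoted string literal, so it is a str

int, str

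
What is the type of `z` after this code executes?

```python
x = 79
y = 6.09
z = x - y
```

int - float = float

float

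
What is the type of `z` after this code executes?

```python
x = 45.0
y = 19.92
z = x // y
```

float // float = float

float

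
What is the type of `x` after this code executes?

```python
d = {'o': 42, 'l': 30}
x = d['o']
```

Accessing dict[str, int] with str key returns int

int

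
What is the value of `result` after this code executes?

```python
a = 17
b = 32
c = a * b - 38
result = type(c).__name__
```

a is int; b is int; c is int; result = 'int'

'int'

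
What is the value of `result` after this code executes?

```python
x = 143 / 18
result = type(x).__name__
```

x is float; result = 'float'

'float'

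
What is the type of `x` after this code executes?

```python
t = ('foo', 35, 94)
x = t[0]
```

Index 0 of tuple is a str literal

str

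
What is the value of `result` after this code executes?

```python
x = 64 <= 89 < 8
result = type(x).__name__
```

x is bool; result = 'bool'

'bool'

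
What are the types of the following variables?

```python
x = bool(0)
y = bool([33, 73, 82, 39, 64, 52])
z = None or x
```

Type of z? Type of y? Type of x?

None or bool returns the bool; bool() returns bool; bool() returns bool

bool, bool, bool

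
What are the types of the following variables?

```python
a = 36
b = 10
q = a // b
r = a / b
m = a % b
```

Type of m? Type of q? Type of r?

% of ints returns int; // returns int; / returns float

int, int, float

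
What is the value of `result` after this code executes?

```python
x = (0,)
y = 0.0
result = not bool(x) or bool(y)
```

x = (0,); y = 0.0; result = False

False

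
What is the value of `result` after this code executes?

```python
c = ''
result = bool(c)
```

c = ''; result = False

False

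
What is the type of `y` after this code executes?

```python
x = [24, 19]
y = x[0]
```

Indexing list[int] returns int

int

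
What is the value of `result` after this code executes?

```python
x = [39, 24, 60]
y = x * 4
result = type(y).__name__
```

x is list; y is list; result = 'list'

'list'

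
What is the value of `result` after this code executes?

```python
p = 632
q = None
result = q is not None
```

p = 632; q = None; result = False

False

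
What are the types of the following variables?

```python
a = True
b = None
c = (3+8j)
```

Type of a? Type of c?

a is assigned the constant True, which has type bool; c is assigned (3+8j), an int plus an imaginary literal (j suffix), which evaluates to complex

bool, complex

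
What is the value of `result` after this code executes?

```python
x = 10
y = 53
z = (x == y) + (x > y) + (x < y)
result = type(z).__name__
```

x is int; y is int; z is int; result = 'int'

'int'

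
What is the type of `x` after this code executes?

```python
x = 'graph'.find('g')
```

str.find() returns int index

int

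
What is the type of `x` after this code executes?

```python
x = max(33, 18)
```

max() of ints returns int

int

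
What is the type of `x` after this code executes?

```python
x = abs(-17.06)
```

abs() of float returns float

float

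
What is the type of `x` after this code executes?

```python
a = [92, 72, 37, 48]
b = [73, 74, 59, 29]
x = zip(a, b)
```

zip() returns a zip object

zip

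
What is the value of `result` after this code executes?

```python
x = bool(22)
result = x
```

x = True; result = True

True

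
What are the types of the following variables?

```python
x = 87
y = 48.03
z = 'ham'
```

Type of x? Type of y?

x is assigned a bare integer (no decimal point), so it is an int; y is assigned a number with a decimal point, so it is a float

int, float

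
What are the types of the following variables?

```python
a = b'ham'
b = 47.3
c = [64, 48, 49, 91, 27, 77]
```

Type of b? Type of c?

b is assigned a number with a decimal point, so it is a float; c is assigned a list literal (square brackets)

float, list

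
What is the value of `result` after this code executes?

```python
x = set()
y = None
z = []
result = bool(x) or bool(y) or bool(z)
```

x = set(); y = None; z = []; result = False

False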